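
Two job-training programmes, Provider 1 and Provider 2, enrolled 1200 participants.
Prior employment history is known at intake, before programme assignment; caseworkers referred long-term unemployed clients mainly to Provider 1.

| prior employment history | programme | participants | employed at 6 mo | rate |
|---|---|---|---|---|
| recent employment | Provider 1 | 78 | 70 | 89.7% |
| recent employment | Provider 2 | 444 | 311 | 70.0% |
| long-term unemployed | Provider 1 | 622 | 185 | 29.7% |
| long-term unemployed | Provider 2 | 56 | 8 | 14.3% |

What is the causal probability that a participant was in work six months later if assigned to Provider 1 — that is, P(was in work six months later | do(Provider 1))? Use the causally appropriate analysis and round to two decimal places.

The prior employment history-specific comparison favours Provider 1 throughout, but the pooled figures favour Provider 2. The question is whether to condition on prior employment history.
Here prior employment history is a common cause — it drives both which programme a case falls under and the outcome. The crude comparison mixes populations; the stratum-specific rates are the causally relevant ones.
Standardising Provider 1 to the population prior employment history mix: 0.435·70/78 + 0.565·185/622 = 0.558.

0.56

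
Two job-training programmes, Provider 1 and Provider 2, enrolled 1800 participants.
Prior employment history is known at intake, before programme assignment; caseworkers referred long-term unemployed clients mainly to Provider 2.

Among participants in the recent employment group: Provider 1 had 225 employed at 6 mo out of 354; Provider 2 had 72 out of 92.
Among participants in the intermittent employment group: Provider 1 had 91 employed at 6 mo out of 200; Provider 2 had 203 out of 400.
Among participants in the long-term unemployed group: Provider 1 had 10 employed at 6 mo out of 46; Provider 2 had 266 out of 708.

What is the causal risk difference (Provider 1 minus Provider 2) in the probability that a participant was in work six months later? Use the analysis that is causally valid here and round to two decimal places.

Nothing the programme does changes prior employment history; the imbalance is an allocation artefact. With prior employment history also predicting the outcome, the pooled figure is confounded, and the within-stratum comparison is the causal one.
Adjusting over the population distribution of prior employment history: 0.248·(0.636−0.783) + 0.333·(0.455−0.507) + 0.419·(0.217−0.376) = -0.120.

-0.12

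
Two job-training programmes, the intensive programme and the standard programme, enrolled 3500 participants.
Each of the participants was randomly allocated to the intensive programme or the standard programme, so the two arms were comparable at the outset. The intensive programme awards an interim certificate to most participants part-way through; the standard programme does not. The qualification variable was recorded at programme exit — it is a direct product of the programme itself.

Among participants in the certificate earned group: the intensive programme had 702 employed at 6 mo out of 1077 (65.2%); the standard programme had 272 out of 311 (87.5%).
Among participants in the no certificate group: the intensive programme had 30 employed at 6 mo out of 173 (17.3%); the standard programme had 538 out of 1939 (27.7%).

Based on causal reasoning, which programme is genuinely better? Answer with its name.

the intensive programme

Qualification attained during the programme lies on the pathway programme → qualification attained during the programme → outcome, so adjusting for it blocks the indirect effect. For the total causal effect of programme, use the unadjusted pooled rates.
Pooled: the intensive programme 58.6% vs the standard programme 36.0%; the intensive programme is higher overall.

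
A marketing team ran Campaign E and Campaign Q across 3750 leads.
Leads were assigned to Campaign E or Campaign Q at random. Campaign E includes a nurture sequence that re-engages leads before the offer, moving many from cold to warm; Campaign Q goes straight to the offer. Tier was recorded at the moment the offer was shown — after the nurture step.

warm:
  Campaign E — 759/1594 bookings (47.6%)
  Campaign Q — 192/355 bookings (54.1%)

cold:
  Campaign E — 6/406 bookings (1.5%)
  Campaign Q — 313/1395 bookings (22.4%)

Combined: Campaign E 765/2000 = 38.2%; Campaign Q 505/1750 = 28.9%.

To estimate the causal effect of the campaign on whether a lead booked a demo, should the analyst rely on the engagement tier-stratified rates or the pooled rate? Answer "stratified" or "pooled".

pooled

Engagement tier is recorded after the campaign and is itself shifted by it — it sits on the causal path from campaign to outcome. Conditioning on a mediator would strip out part of the effect we want; the pooled comparison gives the total causal effect.
Pooled: Campaign E 38.2% vs Campaign Q 28.9%; Campaign E is higher overall.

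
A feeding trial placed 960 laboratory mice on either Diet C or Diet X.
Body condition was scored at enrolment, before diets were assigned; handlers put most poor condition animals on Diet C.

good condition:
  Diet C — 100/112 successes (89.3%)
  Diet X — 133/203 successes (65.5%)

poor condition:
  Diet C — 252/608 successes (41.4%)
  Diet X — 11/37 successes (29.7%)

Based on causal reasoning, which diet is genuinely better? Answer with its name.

Diet C is higher inside every starting body condition stratum but Diet X is higher in aggregate. Whether to stratify depends on how starting body condition relates to the diet.
Nothing the diet does changes starting body condition; the imbalance is an allocation artefact. With starting body condition also predicting the outcome, the pooled figure is confounded, and the within-stratum comparison is the causal one.
Within each level — good condition: 89.3% vs 65.5%; poor condition: 41.4% vs 29.7% — Diet C is higher every time.

Diet C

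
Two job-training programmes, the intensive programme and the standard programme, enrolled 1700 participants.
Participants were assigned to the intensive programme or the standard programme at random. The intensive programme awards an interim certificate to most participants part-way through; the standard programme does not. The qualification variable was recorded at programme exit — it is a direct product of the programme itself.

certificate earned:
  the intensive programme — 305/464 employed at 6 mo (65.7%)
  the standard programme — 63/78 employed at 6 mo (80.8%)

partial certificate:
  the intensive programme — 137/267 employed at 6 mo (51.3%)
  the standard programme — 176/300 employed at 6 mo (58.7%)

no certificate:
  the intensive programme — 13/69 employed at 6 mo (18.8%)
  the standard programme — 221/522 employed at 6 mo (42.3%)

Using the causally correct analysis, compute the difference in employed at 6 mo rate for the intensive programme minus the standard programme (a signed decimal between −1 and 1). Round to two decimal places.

+0.06

the standard programme is higher inside every qualification attained during the programme stratum but the intensive programme is higher in aggregate. Whether to stratify depends on how qualification attained during the programme relates to the programme.
Qualification attained during the programme here is a post-treatment variable shaped by the programme; conditioning on it would introduce bias rather than remove it. The overall comparison is the causal one.
The causal difference is the pooled difference: 0.569 − 0.511 = +0.058.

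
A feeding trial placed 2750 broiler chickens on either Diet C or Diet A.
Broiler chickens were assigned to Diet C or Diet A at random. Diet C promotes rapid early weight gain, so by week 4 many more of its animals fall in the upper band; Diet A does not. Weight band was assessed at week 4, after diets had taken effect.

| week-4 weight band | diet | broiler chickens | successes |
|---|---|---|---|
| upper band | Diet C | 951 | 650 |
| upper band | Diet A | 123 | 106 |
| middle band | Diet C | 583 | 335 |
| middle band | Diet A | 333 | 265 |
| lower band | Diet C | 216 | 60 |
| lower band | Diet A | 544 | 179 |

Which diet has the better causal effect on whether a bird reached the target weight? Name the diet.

The week-4 weight band-specific comparison favours Diet A throughout, but the pooled figures favour Diet C. The question is whether to condition on week-4 weight band.
Stratifying would compare diets among broiler chickens the diets themselves sorted into week-4 weight band groups — a form of selection on an intermediate. The unconditioned pooled rates give the total causal effect.
Pooled: Diet C 59.7% vs Diet A 55.0%; Diet C is higher overall.

Diet C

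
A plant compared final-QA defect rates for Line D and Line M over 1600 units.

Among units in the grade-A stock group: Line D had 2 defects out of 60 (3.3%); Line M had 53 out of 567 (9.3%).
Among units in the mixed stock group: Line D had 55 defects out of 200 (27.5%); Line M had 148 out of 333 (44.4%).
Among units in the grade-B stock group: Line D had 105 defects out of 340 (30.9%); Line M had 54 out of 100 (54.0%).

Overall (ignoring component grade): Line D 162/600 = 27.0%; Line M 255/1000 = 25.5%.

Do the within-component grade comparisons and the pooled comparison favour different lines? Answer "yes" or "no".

yes

Within each component grade level (grade-A stock 3.3% vs 9.3%; mixed stock 27.5% vs 44.4%; grade-B stock 30.9% vs 54.0%), Line D has the lower rate every time. Pooled: 27.0% vs 25.5% — Line M has the lower rate overall. The two comparisons disagree.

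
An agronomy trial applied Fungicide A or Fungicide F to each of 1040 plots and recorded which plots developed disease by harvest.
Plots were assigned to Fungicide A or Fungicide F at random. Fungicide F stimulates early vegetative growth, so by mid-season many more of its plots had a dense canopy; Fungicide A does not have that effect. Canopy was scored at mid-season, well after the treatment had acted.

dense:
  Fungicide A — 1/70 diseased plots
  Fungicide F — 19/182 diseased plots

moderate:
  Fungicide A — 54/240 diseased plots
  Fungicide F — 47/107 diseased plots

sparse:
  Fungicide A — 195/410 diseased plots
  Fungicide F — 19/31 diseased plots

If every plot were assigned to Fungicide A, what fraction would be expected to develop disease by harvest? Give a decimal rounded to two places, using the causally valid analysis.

Within every mid-season canopy level Fungicide A has the lower rate, yet pooled Fungicide F does — Simpson's reversal.
Because the fungicide influences mid-season canopy, mid-season canopy is a post-treatment mediator, not a confounder. Stratifying on it would bias the estimate; the causal effect is the crude pooled difference.
So P(outcome | do(Fungicide A)) is just the pooled rate for Fungicide A: 250/720 = 0.347.

0.35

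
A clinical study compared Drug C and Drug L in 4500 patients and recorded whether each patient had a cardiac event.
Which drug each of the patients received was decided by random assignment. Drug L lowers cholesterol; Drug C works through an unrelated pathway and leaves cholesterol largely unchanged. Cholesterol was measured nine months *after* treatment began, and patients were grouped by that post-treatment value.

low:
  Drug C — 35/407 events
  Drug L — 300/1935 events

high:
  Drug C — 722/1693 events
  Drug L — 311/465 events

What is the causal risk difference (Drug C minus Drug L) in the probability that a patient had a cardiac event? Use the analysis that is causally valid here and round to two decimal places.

Within every cholesterol level Drug C has the lower rate, yet pooled Drug L does — Simpson's reversal.
Cholesterol is recorded after the drug and is itself shifted by it — it sits on the causal path from drug to outcome. Conditioning on a mediator would strip out part of the effect we want; the pooled comparison gives the total causal effect.
The causal difference is the pooled difference: 0.360 − 0.255 = +0.106.

+0.11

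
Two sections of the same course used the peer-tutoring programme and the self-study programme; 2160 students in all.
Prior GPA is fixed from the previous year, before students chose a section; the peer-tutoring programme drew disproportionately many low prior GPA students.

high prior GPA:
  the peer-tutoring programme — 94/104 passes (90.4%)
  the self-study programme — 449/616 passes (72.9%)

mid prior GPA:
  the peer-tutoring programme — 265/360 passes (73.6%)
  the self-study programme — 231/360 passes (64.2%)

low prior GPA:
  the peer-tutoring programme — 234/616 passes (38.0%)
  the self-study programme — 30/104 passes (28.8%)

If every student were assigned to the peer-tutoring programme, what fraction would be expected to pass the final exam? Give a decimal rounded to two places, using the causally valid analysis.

0.67

Prior GPA band differs across teaching methods for reasons unrelated to any effect of the teaching method itself, and it separately predicts the outcome — a classic confounder. We must compare within prior GPA band levels.
Standardising the peer-tutoring programme to the population prior GPA band mix: 0.333·94/104 + 0.333·265/360 + 0.333·234/616 = 0.673.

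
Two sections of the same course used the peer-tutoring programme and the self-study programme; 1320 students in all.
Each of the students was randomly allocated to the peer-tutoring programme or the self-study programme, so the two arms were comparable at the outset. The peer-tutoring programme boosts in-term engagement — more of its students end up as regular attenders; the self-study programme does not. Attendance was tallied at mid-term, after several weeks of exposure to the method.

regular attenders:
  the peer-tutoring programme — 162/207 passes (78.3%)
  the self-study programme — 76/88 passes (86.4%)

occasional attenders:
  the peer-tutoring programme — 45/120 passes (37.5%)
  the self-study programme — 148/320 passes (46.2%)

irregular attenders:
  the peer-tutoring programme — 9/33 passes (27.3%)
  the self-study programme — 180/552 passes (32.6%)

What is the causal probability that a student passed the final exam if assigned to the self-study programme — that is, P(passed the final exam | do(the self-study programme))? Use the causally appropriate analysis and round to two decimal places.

0.42

Because the teaching method influences mid-term attendance, mid-term attendance is a post-treatment mediator, not a confounder. Stratifying on it would bias the estimate; the causal effect is the crude pooled difference.
So P(outcome | do(the self-study programme)) is just the pooled rate for the self-study programme: 404/960 = 0.421.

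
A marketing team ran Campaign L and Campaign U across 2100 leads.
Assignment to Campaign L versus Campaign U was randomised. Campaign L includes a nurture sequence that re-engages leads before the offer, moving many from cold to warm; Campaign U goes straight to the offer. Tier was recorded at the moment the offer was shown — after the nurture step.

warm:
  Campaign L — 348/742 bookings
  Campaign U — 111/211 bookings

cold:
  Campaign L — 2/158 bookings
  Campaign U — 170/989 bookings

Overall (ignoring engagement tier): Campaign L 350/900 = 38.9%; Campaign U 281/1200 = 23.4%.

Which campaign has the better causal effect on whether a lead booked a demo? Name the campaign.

Campaign L

Engagement tier here is a post-treatment variable shaped by the campaign; conditioning on it would introduce bias rather than remove it. The overall comparison is the causal one.
Pooled: Campaign L 38.9% vs Campaign U 23.4%; Campaign L is higher overall.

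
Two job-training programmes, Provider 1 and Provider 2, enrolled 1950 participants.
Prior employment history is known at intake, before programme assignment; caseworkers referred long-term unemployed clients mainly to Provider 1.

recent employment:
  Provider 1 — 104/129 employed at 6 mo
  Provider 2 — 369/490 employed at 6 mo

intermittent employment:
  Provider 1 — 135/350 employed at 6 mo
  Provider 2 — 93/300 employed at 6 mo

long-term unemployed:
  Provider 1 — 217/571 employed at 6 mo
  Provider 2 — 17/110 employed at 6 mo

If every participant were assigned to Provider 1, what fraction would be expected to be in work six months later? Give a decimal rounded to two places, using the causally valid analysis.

0.52

Here prior employment history is a common cause — it drives both which programme a case falls under and the outcome. The crude comparison mixes populations; the stratum-specific rates are the causally relevant ones.
Standardising Provider 1 to the population prior employment history mix: 0.317·104/129 + 0.333·135/350 + 0.349·217/571 = 0.517.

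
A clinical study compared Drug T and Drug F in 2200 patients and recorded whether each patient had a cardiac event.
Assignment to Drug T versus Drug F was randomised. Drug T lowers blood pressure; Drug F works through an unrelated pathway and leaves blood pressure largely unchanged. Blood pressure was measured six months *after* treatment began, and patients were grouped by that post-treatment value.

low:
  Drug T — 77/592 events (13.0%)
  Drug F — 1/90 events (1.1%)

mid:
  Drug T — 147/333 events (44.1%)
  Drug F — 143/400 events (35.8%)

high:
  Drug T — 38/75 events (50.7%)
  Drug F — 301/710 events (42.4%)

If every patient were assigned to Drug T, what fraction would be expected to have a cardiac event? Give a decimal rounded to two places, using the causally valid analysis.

Stratifying would compare drugs among patients the drugs themselves sorted into blood pressure groups — a form of selection on an intermediate. The unconditioned pooled rates give the total causal effect.
So P(outcome | do(Drug T)) is just the pooled rate for Drug T: 262/1000 = 0.262.

0.26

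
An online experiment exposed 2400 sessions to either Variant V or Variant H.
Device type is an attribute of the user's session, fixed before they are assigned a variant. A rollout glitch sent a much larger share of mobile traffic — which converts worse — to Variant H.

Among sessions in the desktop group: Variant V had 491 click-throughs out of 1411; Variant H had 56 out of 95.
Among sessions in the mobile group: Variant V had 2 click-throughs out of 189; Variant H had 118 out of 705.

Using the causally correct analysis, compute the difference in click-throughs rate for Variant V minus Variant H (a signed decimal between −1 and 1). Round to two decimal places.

-0.21

The stratified and pooled comparisons disagree (Variant H wins within each device type; Variant V wins overall), so the answer turns on the causal role of device type.
Here device type is a common cause — it drives both which variant a case falls under and the outcome. The crude comparison mixes populations; the stratum-specific rates are the causally relevant ones.
Adjusting over the population distribution of device type: 0.627·(0.348−0.589) + 0.372·(0.011−0.167) = -0.210.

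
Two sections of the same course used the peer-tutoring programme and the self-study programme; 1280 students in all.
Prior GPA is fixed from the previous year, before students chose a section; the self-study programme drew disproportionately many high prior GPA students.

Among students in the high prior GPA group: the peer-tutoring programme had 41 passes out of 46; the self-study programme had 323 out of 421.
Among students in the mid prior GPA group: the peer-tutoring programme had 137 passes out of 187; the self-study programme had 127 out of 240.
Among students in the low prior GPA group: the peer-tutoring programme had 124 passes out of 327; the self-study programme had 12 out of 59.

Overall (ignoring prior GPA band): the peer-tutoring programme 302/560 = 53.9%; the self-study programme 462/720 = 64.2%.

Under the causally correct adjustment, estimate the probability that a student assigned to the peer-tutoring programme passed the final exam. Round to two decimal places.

0.68

the peer-tutoring programme is higher inside every prior GPA band stratum but the self-study programme is higher in aggregate. Whether to stratify depends on how prior GPA band relates to the teaching method.
The imbalance in prior GPA band arose from how students were allocated, not from anything the teaching method did; and prior GPA band independently affects the outcome. The pooled gap is confounded — condition on prior GPA band.
Standardising the peer-tutoring programme to the population prior GPA band mix: 0.365·41/46 + 0.334·137/187 + 0.302·124/327 = 0.684.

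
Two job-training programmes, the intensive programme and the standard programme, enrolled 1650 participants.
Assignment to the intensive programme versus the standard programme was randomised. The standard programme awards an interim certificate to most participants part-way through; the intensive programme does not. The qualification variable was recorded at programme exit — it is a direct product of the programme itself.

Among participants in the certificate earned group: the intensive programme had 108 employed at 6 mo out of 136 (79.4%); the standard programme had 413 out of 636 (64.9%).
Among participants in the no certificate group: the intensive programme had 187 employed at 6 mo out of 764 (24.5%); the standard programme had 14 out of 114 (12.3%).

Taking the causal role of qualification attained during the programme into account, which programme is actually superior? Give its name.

the standard programme

Qualification attained during the programme is downstream of the programme. One should not condition on a consequence of treatment, so the overall rates are the right comparison.
Pooled: the intensive programme 32.8% vs the standard programme 56.9%; the standard programme is higher overall.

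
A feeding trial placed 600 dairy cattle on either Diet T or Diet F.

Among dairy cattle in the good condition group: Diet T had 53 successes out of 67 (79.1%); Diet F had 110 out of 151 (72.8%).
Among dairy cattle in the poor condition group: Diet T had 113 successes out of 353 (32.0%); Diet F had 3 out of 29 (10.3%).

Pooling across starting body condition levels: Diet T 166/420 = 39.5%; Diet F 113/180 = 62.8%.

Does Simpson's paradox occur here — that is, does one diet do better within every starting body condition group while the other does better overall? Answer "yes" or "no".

Within each starting body condition level (good condition 79.1% vs 72.8%; poor condition 32.0% vs 10.3%), Diet T has the higher rate every time. Pooled: 39.5% vs 62.8% — Diet F has the higher rate overall. The two comparisons disagree.

yes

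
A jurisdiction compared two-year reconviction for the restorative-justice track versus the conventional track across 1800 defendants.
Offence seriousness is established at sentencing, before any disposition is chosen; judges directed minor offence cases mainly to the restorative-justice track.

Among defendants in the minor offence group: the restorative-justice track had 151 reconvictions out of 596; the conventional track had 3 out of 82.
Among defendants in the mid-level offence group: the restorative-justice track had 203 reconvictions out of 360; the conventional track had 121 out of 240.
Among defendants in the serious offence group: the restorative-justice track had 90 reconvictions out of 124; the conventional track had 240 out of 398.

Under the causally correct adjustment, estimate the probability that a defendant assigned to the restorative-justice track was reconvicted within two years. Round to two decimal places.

Within every offence seriousness level the conventional track has the lower rate, yet pooled the restorative-justice track does — Simpson's reversal.
Offence seriousness differs across dispositions for reasons unrelated to any effect of the disposition itself, and it separately predicts the outcome — a classic confounder. We must compare within offence seriousness levels.
Standardising the restorative-justice track to the population offence seriousness mix: 0.377·151/596 + 0.333·203/360 + 0.290·90/124 = 0.494.

0.49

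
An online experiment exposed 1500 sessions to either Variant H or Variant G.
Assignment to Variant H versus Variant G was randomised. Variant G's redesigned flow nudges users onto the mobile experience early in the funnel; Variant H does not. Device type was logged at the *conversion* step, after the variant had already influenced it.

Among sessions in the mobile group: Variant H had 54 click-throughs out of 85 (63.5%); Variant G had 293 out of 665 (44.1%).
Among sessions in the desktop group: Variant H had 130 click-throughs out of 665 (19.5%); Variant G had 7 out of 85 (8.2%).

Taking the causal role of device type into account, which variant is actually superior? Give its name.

Variant G

The stratified and pooled comparisons disagree (Variant H wins within each device type; Variant G wins overall), so the answer turns on the causal role of device type.
Because the variant influences device type, device type is a post-treatment mediator, not a confounder. Stratifying on it would bias the estimate; the causal effect is the crude pooled difference.
Pooled: Variant H 24.5% vs Variant G 40.0%; Variant G is higher overall.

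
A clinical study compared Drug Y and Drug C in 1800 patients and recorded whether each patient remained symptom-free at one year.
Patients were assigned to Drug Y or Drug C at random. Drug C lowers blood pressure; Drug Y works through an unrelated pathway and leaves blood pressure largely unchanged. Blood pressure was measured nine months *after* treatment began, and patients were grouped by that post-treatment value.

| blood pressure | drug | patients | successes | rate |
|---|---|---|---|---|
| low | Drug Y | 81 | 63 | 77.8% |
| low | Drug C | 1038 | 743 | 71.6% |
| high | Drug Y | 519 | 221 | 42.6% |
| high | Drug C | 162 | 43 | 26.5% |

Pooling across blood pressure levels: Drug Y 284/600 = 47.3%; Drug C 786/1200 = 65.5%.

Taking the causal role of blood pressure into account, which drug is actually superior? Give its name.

Drug C

The blood pressure-specific comparison favours Drug Y throughout, but the pooled figures favour Drug C. The question is whether to condition on blood pressure.
Blood pressure here is a post-treatment variable shaped by the drug; conditioning on it would introduce bias rather than remove it. The overall comparison is the causal one.
Pooled: Drug Y 47.3% vs Drug C 65.5%; Drug C is higher overall.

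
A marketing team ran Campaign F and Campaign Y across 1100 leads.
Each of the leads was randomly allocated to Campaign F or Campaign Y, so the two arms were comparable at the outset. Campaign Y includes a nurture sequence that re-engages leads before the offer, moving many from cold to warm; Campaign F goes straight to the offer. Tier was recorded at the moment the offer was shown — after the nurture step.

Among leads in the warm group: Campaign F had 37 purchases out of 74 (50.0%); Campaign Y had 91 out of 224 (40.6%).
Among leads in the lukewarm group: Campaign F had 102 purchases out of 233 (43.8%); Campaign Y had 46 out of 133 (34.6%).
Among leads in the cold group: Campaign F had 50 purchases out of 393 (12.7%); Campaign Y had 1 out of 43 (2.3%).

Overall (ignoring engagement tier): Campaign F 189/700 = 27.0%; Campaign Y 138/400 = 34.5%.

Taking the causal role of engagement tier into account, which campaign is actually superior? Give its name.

Within every engagement tier level Campaign F has the higher rate, yet pooled Campaign Y does — Simpson's reversal.
Because the campaign influences engagement tier, engagement tier is a post-treatment mediator, not a confounder. Stratifying on it would bias the estimate; the causal effect is the crude pooled difference.
Pooled: Campaign F 27.0% vs Campaign Y 34.5%; Campaign Y is higher overall.

Campaign Y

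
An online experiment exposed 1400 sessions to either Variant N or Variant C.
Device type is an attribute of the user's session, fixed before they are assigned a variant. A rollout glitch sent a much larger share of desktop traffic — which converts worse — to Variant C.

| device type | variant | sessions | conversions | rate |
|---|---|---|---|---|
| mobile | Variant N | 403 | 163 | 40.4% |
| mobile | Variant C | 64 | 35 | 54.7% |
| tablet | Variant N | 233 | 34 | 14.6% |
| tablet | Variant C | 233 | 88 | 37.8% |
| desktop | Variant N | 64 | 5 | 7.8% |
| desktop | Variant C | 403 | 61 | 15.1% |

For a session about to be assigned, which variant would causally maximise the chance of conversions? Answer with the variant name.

Variant C

Variant C is higher inside every device type stratum but Variant N is higher in aggregate. Whether to stratify depends on how device type relates to the variant.
Here device type is a common cause — it drives both which variant a case falls under and the outcome. The crude comparison mixes populations; the stratum-specific rates are the causally relevant ones.
Within each level — mobile: 40.4% vs 54.7%; tablet: 14.6% vs 37.8%; desktop: 7.8% vs 15.1% — Variant C is higher every time.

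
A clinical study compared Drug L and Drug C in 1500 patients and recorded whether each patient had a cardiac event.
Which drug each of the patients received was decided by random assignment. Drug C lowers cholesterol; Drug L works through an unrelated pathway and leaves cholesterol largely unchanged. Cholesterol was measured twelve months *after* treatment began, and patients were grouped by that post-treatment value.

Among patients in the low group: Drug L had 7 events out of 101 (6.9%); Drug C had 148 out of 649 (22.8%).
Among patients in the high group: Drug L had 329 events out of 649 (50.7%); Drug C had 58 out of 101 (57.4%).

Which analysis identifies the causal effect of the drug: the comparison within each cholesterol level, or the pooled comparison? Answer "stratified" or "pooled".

pooled

The stratified and pooled comparisons disagree (Drug L wins within each cholesterol; Drug C wins overall), so the answer turns on the causal role of cholesterol.
Cholesterol lies on the pathway drug → cholesterol → outcome, so adjusting for it blocks the indirect effect. For the total causal effect of drug, use the unadjusted pooled rates.
Pooled: Drug L 44.8% vs Drug C 27.5%; Drug C is lower overall.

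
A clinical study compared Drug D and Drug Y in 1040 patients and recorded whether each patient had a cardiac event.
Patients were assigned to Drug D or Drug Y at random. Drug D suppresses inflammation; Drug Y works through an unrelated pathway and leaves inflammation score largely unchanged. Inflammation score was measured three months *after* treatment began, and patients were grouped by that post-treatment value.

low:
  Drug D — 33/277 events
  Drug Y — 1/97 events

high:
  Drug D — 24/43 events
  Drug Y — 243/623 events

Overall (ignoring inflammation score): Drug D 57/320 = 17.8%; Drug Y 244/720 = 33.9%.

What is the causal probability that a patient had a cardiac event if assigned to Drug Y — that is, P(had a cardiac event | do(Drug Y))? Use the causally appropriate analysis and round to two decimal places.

Inflammation score is recorded after the drug and is itself shifted by it — it sits on the causal path from drug to outcome. Conditioning on a mediator would strip out part of the effect we want; the pooled comparison gives the total causal effect.
So P(outcome | do(Drug Y)) is just the pooled rate for Drug Y: 244/720 = 0.339.

0.34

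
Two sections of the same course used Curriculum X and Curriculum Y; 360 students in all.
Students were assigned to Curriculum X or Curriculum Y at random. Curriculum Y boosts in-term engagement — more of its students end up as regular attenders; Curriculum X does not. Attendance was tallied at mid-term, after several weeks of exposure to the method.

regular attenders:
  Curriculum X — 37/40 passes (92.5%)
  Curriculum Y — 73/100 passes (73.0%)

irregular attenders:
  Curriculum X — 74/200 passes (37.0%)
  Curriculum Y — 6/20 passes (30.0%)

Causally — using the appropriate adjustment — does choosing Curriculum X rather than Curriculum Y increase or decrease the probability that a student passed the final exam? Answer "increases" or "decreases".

decreases

The stratified and pooled comparisons disagree (Curriculum X wins within each mid-term attendance; Curriculum Y wins overall), so the answer turns on the causal role of mid-term attendance.
Mid-term attendance is downstream of the teaching method. One should not condition on a consequence of treatment, so the overall rates are the right comparison.
Pooled: Curriculum X 46.2% vs Curriculum Y 65.8%; Curriculum Y is higher overall.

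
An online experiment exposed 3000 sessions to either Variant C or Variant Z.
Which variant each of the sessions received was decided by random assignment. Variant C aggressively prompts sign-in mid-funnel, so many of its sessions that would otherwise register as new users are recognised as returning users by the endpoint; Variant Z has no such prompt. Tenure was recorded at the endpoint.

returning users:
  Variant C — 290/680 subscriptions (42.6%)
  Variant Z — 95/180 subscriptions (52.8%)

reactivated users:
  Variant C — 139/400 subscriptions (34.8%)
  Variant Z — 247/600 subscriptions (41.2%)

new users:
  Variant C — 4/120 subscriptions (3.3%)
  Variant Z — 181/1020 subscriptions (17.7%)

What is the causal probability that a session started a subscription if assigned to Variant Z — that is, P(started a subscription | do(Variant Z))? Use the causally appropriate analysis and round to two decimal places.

0.29

The user tenure-specific comparison favours Variant Z throughout, but the pooled figures favour Variant C. The question is whether to condition on user tenure.
User tenure is downstream of the variant. One should not condition on a consequence of treatment, so the overall rates are the right comparison.
So P(outcome | do(Variant Z)) is just the pooled rate for Variant Z: 523/1800 = 0.291.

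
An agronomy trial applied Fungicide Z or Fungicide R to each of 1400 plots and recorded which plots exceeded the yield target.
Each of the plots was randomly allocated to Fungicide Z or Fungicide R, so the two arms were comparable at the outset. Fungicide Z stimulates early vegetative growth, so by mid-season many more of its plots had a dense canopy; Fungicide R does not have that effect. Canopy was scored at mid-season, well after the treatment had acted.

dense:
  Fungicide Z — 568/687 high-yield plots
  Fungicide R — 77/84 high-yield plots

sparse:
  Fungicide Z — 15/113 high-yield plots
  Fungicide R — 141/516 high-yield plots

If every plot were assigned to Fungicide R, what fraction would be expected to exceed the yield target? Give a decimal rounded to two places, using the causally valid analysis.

Mid-season canopy lies on the pathway fungicide → mid-season canopy → outcome, so adjusting for it blocks the indirect effect. For the total causal effect of fungicide, use the unadjusted pooled rates.
So P(outcome | do(Fungicide R)) is just the pooled rate for Fungicide R: 218/600 = 0.363.

0.36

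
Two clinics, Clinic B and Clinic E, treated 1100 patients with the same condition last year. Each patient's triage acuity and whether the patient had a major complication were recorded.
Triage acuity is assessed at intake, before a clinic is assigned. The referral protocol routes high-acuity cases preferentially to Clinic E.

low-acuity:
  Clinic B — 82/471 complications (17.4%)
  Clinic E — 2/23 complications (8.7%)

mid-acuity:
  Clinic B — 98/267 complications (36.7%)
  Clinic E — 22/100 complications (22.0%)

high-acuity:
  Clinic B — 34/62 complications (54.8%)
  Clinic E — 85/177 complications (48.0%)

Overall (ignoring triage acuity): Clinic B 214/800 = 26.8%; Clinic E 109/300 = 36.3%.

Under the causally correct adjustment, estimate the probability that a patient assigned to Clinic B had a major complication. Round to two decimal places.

The stratified and pooled comparisons disagree (Clinic E wins within each triage acuity; Clinic B wins overall), so the answer turns on the causal role of triage acuity.
Here triage acuity is a common cause — it drives both which clinic a case falls under and the outcome. The crude comparison mixes populations; the stratum-specific rates are the causally relevant ones.
Standardising Clinic B to the population triage acuity mix: 0.449·82/471 + 0.334·98/267 + 0.217·34/62 = 0.320.

0.32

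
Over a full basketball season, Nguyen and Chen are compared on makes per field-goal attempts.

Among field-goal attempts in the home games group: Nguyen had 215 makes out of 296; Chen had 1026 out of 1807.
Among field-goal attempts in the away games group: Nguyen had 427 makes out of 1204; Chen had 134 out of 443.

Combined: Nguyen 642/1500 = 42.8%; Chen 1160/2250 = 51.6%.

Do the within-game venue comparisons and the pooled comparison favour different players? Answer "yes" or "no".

yes

Within each game venue level (home games 72.6% vs 56.8%; away games 35.5% vs 30.2%), Nguyen has the higher rate every time. Pooled: 42.8% vs 51.6% — Chen has the higher rate overall. The two comparisons disagree.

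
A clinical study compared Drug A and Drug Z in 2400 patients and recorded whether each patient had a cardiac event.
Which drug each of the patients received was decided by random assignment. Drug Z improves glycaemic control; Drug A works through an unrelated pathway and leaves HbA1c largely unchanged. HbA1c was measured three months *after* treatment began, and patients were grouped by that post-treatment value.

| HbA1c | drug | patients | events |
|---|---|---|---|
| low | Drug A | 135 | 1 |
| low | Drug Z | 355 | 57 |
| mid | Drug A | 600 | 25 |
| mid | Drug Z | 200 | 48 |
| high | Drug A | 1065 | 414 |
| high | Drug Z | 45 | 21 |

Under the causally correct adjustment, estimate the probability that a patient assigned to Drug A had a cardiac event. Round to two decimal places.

0.24

Because the drug influences HbA1c, HbA1c is a post-treatment mediator, not a confounder. Stratifying on it would bias the estimate; the causal effect is the crude pooled difference.
So P(outcome | do(Drug A)) is just the pooled rate for Drug A: 440/1800 = 0.244.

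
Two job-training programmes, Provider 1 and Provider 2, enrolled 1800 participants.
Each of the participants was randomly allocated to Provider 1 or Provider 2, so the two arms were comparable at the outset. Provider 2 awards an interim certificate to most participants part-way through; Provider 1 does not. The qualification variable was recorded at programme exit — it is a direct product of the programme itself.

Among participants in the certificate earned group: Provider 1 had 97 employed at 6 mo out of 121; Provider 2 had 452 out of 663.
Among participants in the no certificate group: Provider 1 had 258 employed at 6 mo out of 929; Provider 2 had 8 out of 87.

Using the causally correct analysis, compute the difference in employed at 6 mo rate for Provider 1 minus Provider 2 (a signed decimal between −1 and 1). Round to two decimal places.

The distribution of qualification attained during the programme is itself part of what the programme does — it is an intermediate outcome. Holding it fixed would remove that part of the effect; the total effect is the pooled difference.
The causal difference is the pooled difference: 0.338 − 0.613 = -0.275.

-0.28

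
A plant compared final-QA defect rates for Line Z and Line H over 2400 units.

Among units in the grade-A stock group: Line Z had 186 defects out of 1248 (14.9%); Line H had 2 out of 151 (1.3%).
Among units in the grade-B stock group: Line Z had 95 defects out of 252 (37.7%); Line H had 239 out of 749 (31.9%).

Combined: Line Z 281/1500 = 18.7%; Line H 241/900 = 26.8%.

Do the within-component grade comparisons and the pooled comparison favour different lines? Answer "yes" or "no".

yes

Within each component grade level (grade-A stock 14.9% vs 1.3%; grade-B stock 37.7% vs 31.9%), Line H has the lower rate every time. Pooled: 18.7% vs 26.8% — Line Z has the lower rate overall. The two comparisons disagree.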